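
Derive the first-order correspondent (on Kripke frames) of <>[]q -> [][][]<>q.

This is a Sahlqvist (Geach-type) schema ◇^1□^1q → □^3◇^1q.
First-order correspondent: forall x forall y forall z ((xRy & x R^3 z) -> exists w (yRw & zRw)).

forall x forall y forall z ((xRy & x R^3 z) -> exists w (yRw & zRw))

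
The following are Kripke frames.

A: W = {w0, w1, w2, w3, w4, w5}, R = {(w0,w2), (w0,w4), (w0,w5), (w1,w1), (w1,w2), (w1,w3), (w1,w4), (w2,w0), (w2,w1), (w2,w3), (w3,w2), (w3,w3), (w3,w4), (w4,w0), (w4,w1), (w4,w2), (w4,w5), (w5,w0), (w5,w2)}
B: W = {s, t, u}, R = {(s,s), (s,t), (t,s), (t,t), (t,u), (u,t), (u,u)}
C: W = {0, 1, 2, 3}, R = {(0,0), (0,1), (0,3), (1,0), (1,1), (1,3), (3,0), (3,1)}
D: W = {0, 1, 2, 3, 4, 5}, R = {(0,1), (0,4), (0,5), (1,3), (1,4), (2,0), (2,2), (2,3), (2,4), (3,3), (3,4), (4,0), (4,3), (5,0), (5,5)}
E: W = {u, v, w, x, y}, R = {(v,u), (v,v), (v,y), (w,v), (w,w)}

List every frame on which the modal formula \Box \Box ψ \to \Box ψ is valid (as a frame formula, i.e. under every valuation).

The schema corresponds to density: \forall x \forall y (Rxy \to \exists z (Rxz \wedge Rzy)).
A: fails — Rw2w0 but no z with Rw2z and Rzw0.
B: ✓.
C: ✓.
D: fails — R01 but no z with R0z and Rz1.
E: ✓.

B, C, E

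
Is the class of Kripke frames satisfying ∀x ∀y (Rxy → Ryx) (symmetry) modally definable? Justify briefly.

This is a Sahlqvist condition; the B axiom q → □◇q defines it.
Suppose q→□◇q is valid. Take Rxy and set V(q)={x}. Then q at x, so □◇q at x, so ◇q at y, so some z with Ryz has q; z=x, i.e. Ryx.

Yes, by q → □◇q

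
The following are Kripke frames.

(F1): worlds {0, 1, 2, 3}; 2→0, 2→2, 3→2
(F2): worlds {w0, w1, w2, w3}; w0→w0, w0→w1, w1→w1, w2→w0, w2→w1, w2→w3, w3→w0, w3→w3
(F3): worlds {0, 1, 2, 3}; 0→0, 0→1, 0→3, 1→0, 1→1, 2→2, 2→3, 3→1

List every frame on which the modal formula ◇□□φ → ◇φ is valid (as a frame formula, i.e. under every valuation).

(F2)

Frame correspondent (Sahlqvist): ∀x ∀y (xRy → ∃w (yR²w ∧ xRw)) — i.e. a generalized confluence (Geach) condition.
(F1): fails — 2R0 but no w with 0R²w and 2Rw.
(F2): holds.
(F3): fails — 2R3 but no w with 3R²w and 2Rw.
Valid on: (F2).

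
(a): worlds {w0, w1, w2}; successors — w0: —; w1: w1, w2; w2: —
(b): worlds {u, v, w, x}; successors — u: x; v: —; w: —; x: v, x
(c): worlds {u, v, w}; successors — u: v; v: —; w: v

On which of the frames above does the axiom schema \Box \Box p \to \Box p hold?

The schema corresponds to density: \forall x \forall y (Rxy \to \exists z (Rxz \wedge Rzy)).
(a): holds.
(b): holds.
(c): fails — Ruv but no z with Ruz and Rzv.
Valid on: (a), (b).

(a), (b)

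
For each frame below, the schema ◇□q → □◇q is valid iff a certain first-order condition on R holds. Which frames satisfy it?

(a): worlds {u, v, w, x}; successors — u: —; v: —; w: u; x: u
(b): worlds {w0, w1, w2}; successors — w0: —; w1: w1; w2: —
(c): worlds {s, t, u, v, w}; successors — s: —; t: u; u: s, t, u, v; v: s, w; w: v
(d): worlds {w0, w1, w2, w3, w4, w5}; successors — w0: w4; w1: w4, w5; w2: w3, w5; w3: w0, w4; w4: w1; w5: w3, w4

The schema corresponds to convergence: ∀x ∀y ∀z (Rxy ∧ Rxz → ∃w (Ryw ∧ Rzw)).
(a): fails — Rwu and Rwu but u and u have no common successor.
(b): ✓.
(c): fails — Ruv and Rut but v and t have no common successor.
(d): fails — Rw1w5 and Rw1w4 but w5 and w4 have no common successor.
Valid on: (b).

(b)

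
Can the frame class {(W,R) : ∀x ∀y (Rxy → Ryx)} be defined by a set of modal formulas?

The condition is symmetry. A defining modal formula is p → □◇p.
Suppose p→□◇p is valid. Take Rxy and set V(p)={x}. Then p at x, so □◇p at x, so ◇p at y, so some z with Ryz has p; z=x, i.e. Ryx.

Definable; p → □◇p defines it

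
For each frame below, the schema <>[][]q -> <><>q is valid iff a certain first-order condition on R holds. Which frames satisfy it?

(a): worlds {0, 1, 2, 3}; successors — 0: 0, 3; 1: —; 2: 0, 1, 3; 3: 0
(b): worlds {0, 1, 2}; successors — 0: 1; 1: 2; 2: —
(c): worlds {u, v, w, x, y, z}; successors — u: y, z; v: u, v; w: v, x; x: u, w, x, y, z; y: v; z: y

(c)

The schema corresponds to a generalized confluence (Geach) condition: forall x forall y (xRy -> exists w (y R^2 w & x R^2 w)).
(a): fails — 2R1 but no w with 1R²w and 2R²w.
(b): fails — 0R1 but no w with 1R²w and 0R²w.
(c): ✓.
Valid on: (c).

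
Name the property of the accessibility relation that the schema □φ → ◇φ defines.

Seriality

Suppose □φ→◇φ is valid. At any x set V(φ)=W. Then □φ at x, so ◇φ at x, so x has a successor.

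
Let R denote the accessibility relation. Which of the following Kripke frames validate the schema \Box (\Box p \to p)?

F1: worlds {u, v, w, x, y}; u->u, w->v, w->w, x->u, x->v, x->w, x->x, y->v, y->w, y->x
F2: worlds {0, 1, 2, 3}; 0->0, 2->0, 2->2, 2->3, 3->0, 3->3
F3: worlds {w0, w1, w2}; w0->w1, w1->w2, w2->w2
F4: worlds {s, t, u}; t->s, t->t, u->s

The schema corresponds to shift-reflexivity: \forall x \forall y (Rxy \to Ryy).
F1: fails — Ryv but not Rvv.
F2: holds.
F3: fails — Rw0w1 but not Rw1w1.
F4: fails — Rts but not Rss.
Valid on: F2.

F2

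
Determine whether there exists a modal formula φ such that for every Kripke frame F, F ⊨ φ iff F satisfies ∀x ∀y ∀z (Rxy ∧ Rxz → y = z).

This is a Sahlqvist condition; the CD axiom ◇p → □p defines it.
Suppose ◇p→□p is valid. Take Rxy, Rxz and set V(p)={y}. Then ◇p at x, so □p at x, so p at z, i.e. z=y.

Yes, by ◇p → □p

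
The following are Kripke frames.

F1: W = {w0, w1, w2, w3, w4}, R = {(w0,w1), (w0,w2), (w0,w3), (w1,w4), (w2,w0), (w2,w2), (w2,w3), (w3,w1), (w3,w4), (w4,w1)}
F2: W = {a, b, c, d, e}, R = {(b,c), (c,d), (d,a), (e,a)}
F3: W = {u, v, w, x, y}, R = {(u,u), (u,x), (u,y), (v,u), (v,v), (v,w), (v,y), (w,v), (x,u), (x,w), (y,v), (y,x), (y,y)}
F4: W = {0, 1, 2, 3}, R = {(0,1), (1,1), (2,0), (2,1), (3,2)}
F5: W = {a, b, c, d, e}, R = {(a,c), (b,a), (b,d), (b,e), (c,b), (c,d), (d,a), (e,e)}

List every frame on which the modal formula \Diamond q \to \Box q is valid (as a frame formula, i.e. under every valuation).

Frame correspondent (Sahlqvist): \forall x \forall y \forall z (Rxy \wedge Rxz \to y = z) — i.e. partial functionality.
F1: fails — w0 sees both w1 and w2.
F2: ✓.
F3: fails — u sees both u and x.
F4: fails — 2 sees both 0 and 1.
F5: fails — b sees both a and d.

F2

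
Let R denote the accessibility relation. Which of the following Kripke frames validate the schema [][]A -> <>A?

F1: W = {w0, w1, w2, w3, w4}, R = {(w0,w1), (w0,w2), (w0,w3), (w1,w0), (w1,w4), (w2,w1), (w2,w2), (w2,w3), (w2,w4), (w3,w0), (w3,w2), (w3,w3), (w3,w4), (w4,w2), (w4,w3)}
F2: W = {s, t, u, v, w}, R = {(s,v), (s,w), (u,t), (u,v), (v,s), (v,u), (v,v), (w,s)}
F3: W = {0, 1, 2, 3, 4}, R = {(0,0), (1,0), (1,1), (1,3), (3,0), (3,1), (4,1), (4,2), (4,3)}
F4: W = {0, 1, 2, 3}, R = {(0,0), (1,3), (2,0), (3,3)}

F4

The schema corresponds to a generalized confluence (Geach) condition: forall x exists w (x R^2 w & xRw).
F1: fails — at w1 but no w with w1R²w and w1Rw.
F2: fails — at t but no w* with tR²w* and tRw*.
F3: fails — at 2 but no w with 2R²w and 2Rw.
F4: satisfies the condition.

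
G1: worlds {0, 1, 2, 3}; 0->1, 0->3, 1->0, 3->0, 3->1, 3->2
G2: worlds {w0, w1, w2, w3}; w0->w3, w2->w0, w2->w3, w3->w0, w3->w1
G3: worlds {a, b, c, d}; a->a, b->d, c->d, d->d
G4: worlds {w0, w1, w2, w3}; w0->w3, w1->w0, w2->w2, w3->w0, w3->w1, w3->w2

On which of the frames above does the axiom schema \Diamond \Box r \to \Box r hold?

Frame correspondent (Sahlqvist): \forall x \forall y \forall z (Rxy \wedge Rxz \to Ryz) — i.e. the Euclidean property.
G1: fails — R01 and R01 but not R11.
G2: fails — Rw0w3 and Rw0w3 but not Rw3w3.
G3: holds.
G4: fails — Rw0w3 and Rw0w3 but not Rw3w3.

G3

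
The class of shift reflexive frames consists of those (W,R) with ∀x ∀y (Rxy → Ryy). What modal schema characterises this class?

The condition is shift-reflexivity. The T□ schema □(□p → p) defines it.

□(□p → p)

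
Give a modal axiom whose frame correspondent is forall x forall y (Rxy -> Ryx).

This is symmetry; the standard corresponding axiom is B: s → □◇s.
Suppose s→□◇s is valid. Take Rxy and set V(s)={x}. Then s at x, so □◇s at x, so ◇s at y, so some z with Ryz has s; z=x, i.e. Ryx.

s → □◇s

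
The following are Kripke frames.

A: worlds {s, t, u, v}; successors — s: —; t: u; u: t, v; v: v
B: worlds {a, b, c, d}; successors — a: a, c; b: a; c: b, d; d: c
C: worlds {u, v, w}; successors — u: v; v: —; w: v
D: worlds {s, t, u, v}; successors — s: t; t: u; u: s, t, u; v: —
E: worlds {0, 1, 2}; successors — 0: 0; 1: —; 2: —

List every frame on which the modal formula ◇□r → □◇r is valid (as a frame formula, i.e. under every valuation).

This is the axiom for convergence; its first-order frame correspondent is ∀x ∀y ∀z (Rxy ∧ Rxz → ∃w (Ryw ∧ Rzw)).
A: fails — Ruv and Rut but v and t have no common successor.
B: fails — Raa and Rac but a and c have no common successor.
C: fails — Ruv and Ruv but v and v have no common successor.
D: fails — Rut and Rus but t and s have no common successor.
E: ✓.

E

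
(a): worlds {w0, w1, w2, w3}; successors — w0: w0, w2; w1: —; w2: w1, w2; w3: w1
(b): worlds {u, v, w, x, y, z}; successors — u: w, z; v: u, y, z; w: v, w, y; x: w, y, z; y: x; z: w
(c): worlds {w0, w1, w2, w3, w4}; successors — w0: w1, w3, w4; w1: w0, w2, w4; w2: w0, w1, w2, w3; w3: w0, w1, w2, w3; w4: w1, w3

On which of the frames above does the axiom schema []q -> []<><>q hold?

Frame correspondent (Sahlqvist): forall x forall z (xRz -> exists w (xRw & z R^2 w)) — i.e. a generalized confluence (Geach) condition.
(a): fails — w2Rw1 but no w with w2Rw and w1R²w.
(b): satisfies the condition.
(c): satisfies the condition.
Valid on: (b), (c).

(b), (c)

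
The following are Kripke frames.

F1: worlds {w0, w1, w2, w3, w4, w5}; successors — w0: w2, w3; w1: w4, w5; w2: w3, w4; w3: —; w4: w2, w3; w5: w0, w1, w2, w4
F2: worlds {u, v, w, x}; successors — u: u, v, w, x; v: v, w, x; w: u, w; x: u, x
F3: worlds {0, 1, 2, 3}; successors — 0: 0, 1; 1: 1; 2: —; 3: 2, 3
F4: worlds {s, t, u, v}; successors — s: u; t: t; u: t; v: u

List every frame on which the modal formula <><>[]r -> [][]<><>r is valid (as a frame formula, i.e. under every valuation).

The schema corresponds to a generalized confluence (Geach) condition: forall x forall y forall z ((x R^2 y & x R^2 z) -> exists w (yRw & z R^2 w)).
F1: fails — w0R²w3, w0R²w3 but no w with w3Rw and w3R²w.
F2: satisfies the condition.
F3: fails — 3R²2, 3R²2 but no w with 2Rw and 2R²w.
F4: satisfies the condition.

F2, F4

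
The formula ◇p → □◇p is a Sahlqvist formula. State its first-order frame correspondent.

the Euclidean property: ∀x ∀y ∀z (Rxy ∧ Rxz → Ryz)

Suppose ◇p→□◇p is valid. Take Rxy, Rxz and set V(p)={y}. Then ◇p at x, so □◇p at x, so ◇p at z, so some w with Rzw has p; w=y, i.e. Rzy. By symmetry of the argument, Ryz.
The converse is a direct semantic check.
So the correspondent is the Euclidean property.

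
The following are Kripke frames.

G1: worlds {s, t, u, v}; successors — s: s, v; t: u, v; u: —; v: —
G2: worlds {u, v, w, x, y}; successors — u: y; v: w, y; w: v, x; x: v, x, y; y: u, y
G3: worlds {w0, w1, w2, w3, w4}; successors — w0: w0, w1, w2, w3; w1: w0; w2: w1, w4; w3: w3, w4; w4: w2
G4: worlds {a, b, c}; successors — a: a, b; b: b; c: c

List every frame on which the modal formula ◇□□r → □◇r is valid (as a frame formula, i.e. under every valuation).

The schema corresponds to a generalized confluence (Geach) condition: ∀x ∀y ∀z ((xRy ∧ xRz) → ∃w (yR²w ∧ zRw)).
G1: fails — sRs, sRv but no w with sR²w and vRw.
G2: fails — vRy, vRw but no t with yR²t and wRt.
G3: fails — w0Rw2, w0Rw2 but no w with w2R²w and w2Rw.
G4: condition met.

G4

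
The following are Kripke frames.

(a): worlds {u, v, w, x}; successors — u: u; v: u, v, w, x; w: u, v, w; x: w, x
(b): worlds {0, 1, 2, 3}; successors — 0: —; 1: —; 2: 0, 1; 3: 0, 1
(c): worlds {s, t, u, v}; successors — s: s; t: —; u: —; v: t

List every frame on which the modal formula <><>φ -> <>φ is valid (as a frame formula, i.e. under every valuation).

This is the axiom for transitivity; its first-order frame correspondent is forall x forall y forall z (Rxy & Ryz -> Rxz).
(a): fails — Rxw and Rwu but not Rxu.
(b): holds.
(c): holds.
Valid on: (b), (c).

(b), (c)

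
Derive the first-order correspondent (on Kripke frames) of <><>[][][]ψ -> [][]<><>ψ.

forall x forall y forall z ((x R^2 y & x R^2 z) -> exists w (y R^3 w & z R^2 w))

This is a Sahlqvist (Geach-type) schema ◇^2□^3ψ → □^2◇^2ψ.
First-order correspondent: forall x forall y forall z ((x R^2 y & x R^2 z) -> exists w (y R^3 w & z R^2 w)).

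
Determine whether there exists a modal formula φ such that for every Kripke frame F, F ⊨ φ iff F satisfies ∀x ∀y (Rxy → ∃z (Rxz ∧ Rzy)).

The condition is density. A defining modal formula is □□q → □q.

Definable; □□q → □q defines it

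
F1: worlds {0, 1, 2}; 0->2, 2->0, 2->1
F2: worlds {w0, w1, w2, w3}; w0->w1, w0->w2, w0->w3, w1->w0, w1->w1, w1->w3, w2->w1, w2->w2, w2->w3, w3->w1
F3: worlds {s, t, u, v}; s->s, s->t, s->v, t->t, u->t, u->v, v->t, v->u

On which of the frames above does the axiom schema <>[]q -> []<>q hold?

F2, F3

Frame correspondent (Sahlqvist): forall x forall y forall z (Rxy & Rxz -> exists w (Ryw & Rzw)) — i.e. convergence.
F1: fails — R20 and R21 but 0 and 1 have no common successor.
F2: condition met.
F3: condition met.
Valid on: F2, F3.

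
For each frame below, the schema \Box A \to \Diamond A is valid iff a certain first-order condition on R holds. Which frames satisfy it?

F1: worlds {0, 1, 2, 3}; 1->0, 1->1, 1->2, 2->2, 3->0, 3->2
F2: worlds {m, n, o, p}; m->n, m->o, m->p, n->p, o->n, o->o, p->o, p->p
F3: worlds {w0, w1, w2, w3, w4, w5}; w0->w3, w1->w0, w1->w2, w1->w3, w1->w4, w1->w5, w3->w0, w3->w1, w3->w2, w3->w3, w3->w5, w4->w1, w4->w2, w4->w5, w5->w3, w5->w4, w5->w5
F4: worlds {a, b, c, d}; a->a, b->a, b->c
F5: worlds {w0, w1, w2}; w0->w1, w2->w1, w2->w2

The schema corresponds to seriality: \forall x \exists y Rxy.
F1: fails — world 0 has no successor.
F2: holds.
F3: fails — world w2 has no successor.
F4: fails — world c has no successor.
F5: fails — world w1 has no successor.
Valid on: F2.

F2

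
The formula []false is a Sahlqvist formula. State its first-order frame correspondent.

emptiness of R: forall x forall y ~Rxy

This schema is the Ver axiom.
It corresponds to emptiness of R: forall x forall y ~Rxy.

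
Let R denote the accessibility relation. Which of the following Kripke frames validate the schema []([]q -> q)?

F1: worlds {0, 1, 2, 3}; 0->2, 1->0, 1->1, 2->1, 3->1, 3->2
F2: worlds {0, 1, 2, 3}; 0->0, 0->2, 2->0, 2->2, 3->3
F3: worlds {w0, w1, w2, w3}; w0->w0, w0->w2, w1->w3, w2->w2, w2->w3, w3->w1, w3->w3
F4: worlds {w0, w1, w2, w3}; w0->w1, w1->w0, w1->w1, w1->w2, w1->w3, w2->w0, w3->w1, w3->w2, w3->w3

The schema corresponds to shift-reflexivity: forall x forall y (Rxy -> Ryy).
F1: fails — R10 but not R00.
F2: holds.
F3: fails — Rw3w1 but not Rw1w1.
F4: fails — Rw1w2 but not Rw2w2.
Valid on: F2.

F2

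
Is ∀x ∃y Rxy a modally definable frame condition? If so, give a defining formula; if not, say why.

Yes, by □p → ◇p

This is a Sahlqvist condition; the D axiom □p → ◇p defines it.
Suppose □p→◇p is valid. At any x set V(p)=W. Then □p at x, so ◇p at x, so x has a successor.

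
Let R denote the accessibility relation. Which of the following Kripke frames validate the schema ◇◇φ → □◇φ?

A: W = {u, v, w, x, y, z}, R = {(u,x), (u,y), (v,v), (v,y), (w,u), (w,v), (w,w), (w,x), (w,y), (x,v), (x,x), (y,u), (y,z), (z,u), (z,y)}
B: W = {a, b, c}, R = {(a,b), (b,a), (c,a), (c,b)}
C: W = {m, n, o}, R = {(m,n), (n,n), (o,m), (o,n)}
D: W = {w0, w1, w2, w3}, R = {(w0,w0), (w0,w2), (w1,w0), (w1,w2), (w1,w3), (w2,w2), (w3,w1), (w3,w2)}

The schema corresponds to a generalized confluence (Geach) condition: ∀x ∀y ∀z ((xR²y ∧ xRz) → ∃w (y = w ∧ zRw)).
A: fails — uR²u, uRx but no t with u=t and xRt.
B: fails — cR²a, cRa but no w with a=w and aRw.
C: condition met.
D: fails — w0R²w0, w0Rw2 but no w with w0=w and w2Rw.
Valid on: C.

C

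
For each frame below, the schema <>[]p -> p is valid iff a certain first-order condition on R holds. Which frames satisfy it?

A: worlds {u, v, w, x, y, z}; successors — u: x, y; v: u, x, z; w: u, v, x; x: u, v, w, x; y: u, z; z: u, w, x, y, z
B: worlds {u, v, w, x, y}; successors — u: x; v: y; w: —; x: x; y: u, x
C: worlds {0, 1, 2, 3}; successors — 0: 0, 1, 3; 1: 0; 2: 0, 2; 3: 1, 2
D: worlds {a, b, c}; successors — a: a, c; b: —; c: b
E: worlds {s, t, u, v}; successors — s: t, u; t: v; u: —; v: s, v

none

The schema corresponds to symmetry: forall x forall y (Rxy -> Ryx).
A: fails — Rvz but not Rzv.
B: fails — Ryx but not Rxy.
C: fails — R32 but not R23.
D: fails — Rac but not Rca.
E: fails — Rtv but not Rvt.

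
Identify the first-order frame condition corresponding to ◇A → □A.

This is the CD axiom.
Its frame correspondent is partial functionality — ∀x ∀y ∀z (Rxy ∧ Rxz → y = z).

Partial functionality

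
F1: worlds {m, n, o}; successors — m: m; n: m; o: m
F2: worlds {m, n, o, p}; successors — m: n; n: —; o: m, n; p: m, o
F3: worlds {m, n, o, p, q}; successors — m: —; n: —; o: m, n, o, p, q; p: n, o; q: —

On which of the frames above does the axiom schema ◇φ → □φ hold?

F1

The schema corresponds to partial functionality: ∀x ∀y ∀z (Rxy ∧ Rxz → y = z).
F1: ✓.
F2: fails — o sees both m and n.
F3: fails — o sees both m and n.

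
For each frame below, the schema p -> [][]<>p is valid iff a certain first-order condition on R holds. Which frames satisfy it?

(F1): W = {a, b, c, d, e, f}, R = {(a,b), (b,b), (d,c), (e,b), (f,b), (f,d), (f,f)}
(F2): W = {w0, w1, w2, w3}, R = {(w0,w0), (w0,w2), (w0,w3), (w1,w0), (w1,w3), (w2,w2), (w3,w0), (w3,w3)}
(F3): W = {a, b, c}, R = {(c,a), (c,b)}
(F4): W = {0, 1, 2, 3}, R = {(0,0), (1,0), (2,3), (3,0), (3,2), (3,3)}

(F3)

The schema corresponds to a generalized confluence (Geach) condition: forall x forall z (x R^2 z -> exists w (x = w & zRw)).
(F1): fails — aR²b but no w with a=w and bRw.
(F2): fails — w0R²w2 but no w with w0=w and w2Rw.
(F3): holds.
(F4): fails — 1R²0 but no w with 1=w and 0Rw.
Valid on: (F3).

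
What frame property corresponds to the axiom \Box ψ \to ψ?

reflexivity

This schema is the T axiom.
Its frame correspondent is reflexivity — \forall x Rxx.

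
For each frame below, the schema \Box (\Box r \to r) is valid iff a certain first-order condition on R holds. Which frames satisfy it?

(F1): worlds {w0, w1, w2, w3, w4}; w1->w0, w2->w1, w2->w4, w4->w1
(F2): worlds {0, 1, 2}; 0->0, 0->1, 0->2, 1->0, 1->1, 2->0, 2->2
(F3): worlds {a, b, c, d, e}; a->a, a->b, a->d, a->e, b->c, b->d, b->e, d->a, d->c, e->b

(F2)

Frame correspondent (Sahlqvist): \forall x \forall y (Rxy \to Ryy) — i.e. shift-reflexivity.
(F1): fails — Rw2w4 but not Rw4w4.
(F2): ✓.
(F3): fails — Rbc but not Rcc.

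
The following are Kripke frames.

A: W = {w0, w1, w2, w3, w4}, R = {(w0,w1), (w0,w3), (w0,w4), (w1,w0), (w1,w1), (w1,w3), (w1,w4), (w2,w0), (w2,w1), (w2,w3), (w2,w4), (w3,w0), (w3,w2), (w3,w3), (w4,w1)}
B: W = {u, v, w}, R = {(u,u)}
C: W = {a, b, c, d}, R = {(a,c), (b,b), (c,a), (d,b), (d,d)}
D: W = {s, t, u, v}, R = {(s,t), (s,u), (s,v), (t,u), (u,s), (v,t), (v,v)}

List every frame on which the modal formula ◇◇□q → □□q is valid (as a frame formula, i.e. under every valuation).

B

The schema corresponds to a generalized confluence (Geach) condition: ∀x ∀y ∀z ((xR²y ∧ xR²z) → ∃w (yRw ∧ z = w)).
A: fails — w0R²w0, w0R²w0 but no w with w0Rw and w0=w.
B: satisfies the condition.
C: fails — aR²a, aR²a but no w with aRw and a=w.
D: fails — sR²s, sR²s but no w with sRw and s=w.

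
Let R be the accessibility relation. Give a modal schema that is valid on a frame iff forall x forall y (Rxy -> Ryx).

This is symmetry; the standard corresponding axiom is B: s → □◇s.

s → □◇s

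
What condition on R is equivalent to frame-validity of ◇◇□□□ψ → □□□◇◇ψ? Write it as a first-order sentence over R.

This is a Sahlqvist (Geach-type) schema ◇^2□^3ψ → □^3◇^2ψ.
First-order correspondent: ∀x ∀y ∀z ((xR²y ∧ xR³z) → ∃w (yR³w ∧ zR²w)).

∀x ∀y ∀z ((xR²y ∧ xR³z) → ∃w (yR³w ∧ zR²w))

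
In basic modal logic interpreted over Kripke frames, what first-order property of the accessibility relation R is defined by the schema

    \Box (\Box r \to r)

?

Suppose □(□r→r) is valid. Take Rxy and set V(r)={w : Ryw}. Then at y, □r holds; since □(□r→r) at x, □r→r at y, so r at y, i.e. Ryy.
Conversely, any frame satisfying \forall x \forall y (Rxy \to Ryy) validates the schema.
So the correspondent is shift-reflexivity.

shift-reflexivity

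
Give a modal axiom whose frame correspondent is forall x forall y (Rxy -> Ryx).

The condition is symmetry. The B schema s → □◇s defines it.

s → □◇s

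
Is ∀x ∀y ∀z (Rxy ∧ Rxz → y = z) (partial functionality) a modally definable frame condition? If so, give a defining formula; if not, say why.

The condition is partial functionality. A defining modal formula is ◇p → □p.

Yes — defined by ◇p → □p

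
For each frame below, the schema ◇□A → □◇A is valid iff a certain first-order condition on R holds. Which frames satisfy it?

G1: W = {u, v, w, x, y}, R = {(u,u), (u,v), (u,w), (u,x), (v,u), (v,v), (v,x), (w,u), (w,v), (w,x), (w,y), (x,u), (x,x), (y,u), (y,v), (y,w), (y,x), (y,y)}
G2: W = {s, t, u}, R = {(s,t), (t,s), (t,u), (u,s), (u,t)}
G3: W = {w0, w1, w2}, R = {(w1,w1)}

The schema corresponds to convergence: ∀x ∀y ∀z (Rxy ∧ Rxz → ∃w (Ryw ∧ Rzw)).
G1: satisfies the condition.
G2: fails — Rut and Rus but t and s have no common successor.
G3: satisfies the condition.
Valid on: G1, G3.

G1, G3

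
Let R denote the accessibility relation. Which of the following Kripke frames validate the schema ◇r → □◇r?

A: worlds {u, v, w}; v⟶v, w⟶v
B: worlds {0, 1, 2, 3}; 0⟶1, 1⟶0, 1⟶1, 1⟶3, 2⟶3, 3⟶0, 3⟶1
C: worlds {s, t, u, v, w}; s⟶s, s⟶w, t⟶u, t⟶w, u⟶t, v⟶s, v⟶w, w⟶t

The schema corresponds to the Euclidean property: ∀x ∀y ∀z (Rxy ∧ Rxz → Ryz).
A: satisfies the condition.
B: fails — R10 and R10 but not R00.
C: fails — Rsw and Rsw but not Rww.
Valid on: A.

A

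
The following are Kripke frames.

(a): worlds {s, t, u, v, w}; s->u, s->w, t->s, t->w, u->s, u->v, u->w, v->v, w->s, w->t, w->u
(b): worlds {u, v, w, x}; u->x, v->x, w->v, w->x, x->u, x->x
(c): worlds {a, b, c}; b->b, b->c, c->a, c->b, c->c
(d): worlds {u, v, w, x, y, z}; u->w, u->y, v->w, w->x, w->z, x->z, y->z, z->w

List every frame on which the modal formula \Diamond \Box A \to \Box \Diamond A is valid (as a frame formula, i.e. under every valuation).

The schema corresponds to convergence: \forall x \forall y \forall z (Rxy \wedge Rxz \to \exists w (Ryw \wedge Rzw)).
(a): fails — Ruv and Ruw but v and w have no common successor.
(b): holds.
(c): fails — Rcc and Rca but c and a have no common successor.
(d): fails — Rwx and Rwz but x and z have no common successor.

(b)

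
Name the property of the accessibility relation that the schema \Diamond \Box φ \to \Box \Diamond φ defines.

Suppose ◇□φ→□◇φ is valid. Take Rxy, Rxz and set V(φ)={w : Ryw}. Then □φ at y so ◇□φ at x, so □◇φ at x, so ◇φ at z, giving w with Rzw and Ryw.

convergence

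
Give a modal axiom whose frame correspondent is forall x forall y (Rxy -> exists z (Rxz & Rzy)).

□□p → □p

This is density; the standard corresponding axiom is C4: □□p → □p.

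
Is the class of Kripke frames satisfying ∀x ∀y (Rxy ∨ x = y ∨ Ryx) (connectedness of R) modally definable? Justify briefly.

Not definable by any modal formula

Any modally definable frame class is closed under disjoint unions.
Take 4 disjoint single-world reflexive frames: each is trivially connected, but their disjoint union has 4 worlds with no edge between distinct components, so it is not connected.
Hence connectedness of R is not modally definable.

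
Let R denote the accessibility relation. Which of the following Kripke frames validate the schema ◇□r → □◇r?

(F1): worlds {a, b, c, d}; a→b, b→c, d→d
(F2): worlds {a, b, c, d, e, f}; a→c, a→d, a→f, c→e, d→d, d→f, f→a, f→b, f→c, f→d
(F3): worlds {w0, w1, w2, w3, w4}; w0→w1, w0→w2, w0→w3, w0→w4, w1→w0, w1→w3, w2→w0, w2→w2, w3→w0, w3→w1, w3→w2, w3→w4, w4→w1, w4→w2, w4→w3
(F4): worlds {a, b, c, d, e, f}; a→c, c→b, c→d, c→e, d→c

(F3)

The schema corresponds to convergence: ∀x ∀y ∀z (Rxy ∧ Rxz → ∃w (Ryw ∧ Rzw)).
(F1): fails — Rbc and Rbc but c and c have no common successor.
(F2): fails — Rac and Rad but c and d have no common successor.
(F3): ✓.
(F4): fails — Rcd and Rcb but d and b have no common successor.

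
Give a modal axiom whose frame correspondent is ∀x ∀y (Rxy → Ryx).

ψ → □◇ψ

The condition is symmetry. The B schema ψ → □◇ψ defines it.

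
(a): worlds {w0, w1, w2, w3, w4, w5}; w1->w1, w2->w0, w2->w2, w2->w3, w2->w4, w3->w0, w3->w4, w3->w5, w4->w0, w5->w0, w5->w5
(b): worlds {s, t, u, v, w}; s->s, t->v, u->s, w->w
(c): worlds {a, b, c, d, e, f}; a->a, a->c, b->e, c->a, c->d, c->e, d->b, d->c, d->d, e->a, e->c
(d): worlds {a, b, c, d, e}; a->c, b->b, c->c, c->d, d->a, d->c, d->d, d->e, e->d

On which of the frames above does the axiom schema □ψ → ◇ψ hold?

(d)

This is the axiom for seriality; its first-order frame correspondent is ∀x ∃y Rxy.
(a): fails — world w0 has no successor.
(b): fails — world v has no successor.
(c): fails — world f has no successor.
(d): condition met.
Valid on: (d).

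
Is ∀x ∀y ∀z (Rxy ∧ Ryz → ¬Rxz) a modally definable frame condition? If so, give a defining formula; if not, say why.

No — not modally definable

If a class were modally definable it would be closed under surjective bounded morphisms (Goldblatt–Thomason).
The 5-cycle (worlds a,b,c,d,e with a→b→c→d→e→a) is intransitive. Mapping every world to a single reflexive point • is a surjective bounded morphism; the reflexive point is not intransitive (R••∧R•• but R••).
So the class is not modally definable.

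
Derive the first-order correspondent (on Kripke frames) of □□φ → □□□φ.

∀x ∀z (xR³z → ∃w (xR²w ∧ z = w))

This is a Sahlqvist (Geach-type) schema ◇^0□^2φ → □^3◇^0φ.
Minimal-valuation argument: fix x; take any y with xR^0y and any z with xR^3z. Set V(φ) to the set of worlds R-reachable from y in exactly 2 steps. Then □^2φ holds at y, so the antecedent holds at x; validity forces ◇^0φ at z, giving a w with zR^0w and yR^2w.
First-order correspondent: ∀x ∀z (xR³z → ∃w (xR²w ∧ z = w)).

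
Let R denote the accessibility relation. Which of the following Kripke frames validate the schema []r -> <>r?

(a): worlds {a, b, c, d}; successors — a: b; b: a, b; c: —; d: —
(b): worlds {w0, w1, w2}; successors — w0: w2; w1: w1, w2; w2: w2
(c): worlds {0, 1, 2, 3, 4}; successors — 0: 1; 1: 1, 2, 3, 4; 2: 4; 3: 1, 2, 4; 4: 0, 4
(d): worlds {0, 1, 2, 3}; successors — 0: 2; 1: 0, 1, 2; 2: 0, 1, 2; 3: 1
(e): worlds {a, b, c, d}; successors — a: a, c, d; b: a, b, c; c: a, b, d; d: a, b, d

This is the axiom for seriality; its first-order frame correspondent is forall x exists y Rxy.
(a): fails — world c has no successor.
(b): ✓.
(c): ✓.
(d): ✓.
(e): ✓.

(b), (c), (d), (e)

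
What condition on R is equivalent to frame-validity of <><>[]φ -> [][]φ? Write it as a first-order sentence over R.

This is a Sahlqvist (Geach-type) schema ◇^2□^1φ → □^2◇^0φ.
First-order correspondent: forall x forall y forall z ((x R^2 y & x R^2 z) -> exists w (yRw & z = w)).

forall x forall y forall z ((x R^2 y & x R^2 z) -> exists w (yRw & z = w))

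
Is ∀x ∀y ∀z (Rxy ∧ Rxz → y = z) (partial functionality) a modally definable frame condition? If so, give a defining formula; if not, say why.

Yes, by ◇p → □p

This is a Sahlqvist condition; the CD axiom ◇p → □p defines it.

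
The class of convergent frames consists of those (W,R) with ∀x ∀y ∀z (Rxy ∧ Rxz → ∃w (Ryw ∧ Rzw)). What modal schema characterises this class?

◇□p → □◇p

A defining formula is ◇□p → □◇p (the .2 axiom).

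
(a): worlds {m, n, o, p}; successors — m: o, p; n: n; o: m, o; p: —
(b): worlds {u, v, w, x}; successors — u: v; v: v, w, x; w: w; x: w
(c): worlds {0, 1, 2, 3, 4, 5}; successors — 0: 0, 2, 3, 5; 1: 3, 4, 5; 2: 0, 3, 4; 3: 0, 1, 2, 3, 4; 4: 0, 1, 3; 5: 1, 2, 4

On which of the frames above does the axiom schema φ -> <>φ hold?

none

This is the axiom for reflexivity; its first-order frame correspondent is forall x Rxx.
(a): fails — world m does not see itself.
(b): fails — world u does not see itself.
(c): fails — world 1 does not see itself.
Valid on no frame.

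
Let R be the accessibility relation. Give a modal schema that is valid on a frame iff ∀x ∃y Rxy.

□q → ◇q

The condition is seriality. The D schema □q → ◇q defines it.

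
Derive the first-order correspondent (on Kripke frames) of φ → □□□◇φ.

This is a Sahlqvist (Geach-type) schema ◇^0□^0φ → □^3◇^1φ.
First-order correspondent: ∀x ∀z (xR³z → ∃w (x = w ∧ zRw)).

∀x ∀z (xR³z → ∃w (x = w ∧ zRw))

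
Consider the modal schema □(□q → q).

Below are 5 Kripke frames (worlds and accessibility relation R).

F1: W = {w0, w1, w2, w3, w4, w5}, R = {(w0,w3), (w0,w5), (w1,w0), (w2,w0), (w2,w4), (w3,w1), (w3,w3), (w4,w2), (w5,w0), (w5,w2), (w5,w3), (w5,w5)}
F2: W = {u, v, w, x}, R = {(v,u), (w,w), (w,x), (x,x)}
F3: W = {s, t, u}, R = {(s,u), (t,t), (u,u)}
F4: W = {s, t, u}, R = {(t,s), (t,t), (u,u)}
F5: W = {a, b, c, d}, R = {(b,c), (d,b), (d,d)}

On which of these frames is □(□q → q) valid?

F3

Frame correspondent (Sahlqvist): ∀x ∀y (Rxy → Ryy) — i.e. shift-reflexivity.
F1: fails — Rw1w0 but not Rw0w0.
F2: fails — Rvu but not Ruu.
F3: condition met.
F4: fails — Rts but not Rss.
F5: fails — Rdb but not Rbb.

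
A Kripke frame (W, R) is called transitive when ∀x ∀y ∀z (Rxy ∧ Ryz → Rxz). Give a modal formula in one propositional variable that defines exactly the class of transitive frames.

The condition is transitivity. The 4 schema □p → □□p defines it.
Suppose □p→□□p is valid. Take Rxy, Ryz and set V(p)={w : Rxw}. Then □p at x, so □□p at x, so □p at y, so p at z, i.e. Rxz.

□p → □□p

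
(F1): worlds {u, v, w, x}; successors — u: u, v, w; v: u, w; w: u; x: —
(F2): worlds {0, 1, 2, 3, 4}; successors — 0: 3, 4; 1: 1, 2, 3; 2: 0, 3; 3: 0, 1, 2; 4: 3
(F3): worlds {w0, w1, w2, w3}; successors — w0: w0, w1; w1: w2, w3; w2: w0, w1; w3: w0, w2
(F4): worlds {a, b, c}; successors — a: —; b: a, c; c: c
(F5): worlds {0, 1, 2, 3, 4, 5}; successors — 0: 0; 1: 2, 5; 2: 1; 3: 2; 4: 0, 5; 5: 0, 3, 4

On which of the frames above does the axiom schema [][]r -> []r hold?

(F1)

The schema corresponds to density: forall x forall y (Rxy -> exists z (Rxz & Rzy)).
(F1): satisfies the condition.
(F2): fails — R04 but no z with R0z and Rz4.
(F3): fails — Rw3w2 but no z with Rw3z and Rzw2.
(F4): fails — Rba but no z with Rbz and Rza.
(F5): fails — R32 but no z with R3z and Rz2.
Valid on: (F1).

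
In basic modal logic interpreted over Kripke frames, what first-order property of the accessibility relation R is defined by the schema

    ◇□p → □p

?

Equivalently (dual form): ◇p → □◇p.
Suppose ◇p→□◇p is valid. Take Rxy, Rxz and set V(p)={y}. Then ◇p at x, so □◇p at x, so ◇p at z, so some w with Rzw has p; w=y, i.e. Rzy. By symmetry of the argument, Ryz.
Conversely, any frame satisfying ∀x ∀y ∀z (Rxy ∧ Rxz → Ryz) validates the schema.
So the correspondent is the Euclidean property.

the Euclidean property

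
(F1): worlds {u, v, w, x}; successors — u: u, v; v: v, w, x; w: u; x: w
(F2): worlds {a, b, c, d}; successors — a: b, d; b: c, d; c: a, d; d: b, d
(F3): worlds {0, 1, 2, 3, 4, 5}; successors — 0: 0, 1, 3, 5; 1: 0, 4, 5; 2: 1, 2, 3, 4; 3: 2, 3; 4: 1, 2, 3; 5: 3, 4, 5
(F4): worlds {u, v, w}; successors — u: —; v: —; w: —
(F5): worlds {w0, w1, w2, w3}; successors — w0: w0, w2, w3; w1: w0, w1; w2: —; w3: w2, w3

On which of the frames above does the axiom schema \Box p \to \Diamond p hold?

(F1), (F2), (F3)

This is the axiom for seriality; its first-order frame correspondent is \forall x \exists y Rxy.
(F1): condition met.
(F2): condition met.
(F3): condition met.
(F4): fails — world u has no successor.
(F5): fails — world w2 has no successor.
Valid on: (F1), (F2), (F3).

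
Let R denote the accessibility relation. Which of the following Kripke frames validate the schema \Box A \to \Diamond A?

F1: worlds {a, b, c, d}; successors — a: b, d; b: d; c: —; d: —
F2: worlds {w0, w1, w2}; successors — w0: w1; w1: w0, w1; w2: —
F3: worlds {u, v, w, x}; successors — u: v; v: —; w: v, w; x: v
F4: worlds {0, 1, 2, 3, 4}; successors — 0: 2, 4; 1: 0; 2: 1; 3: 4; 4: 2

F4

Frame correspondent (Sahlqvist): \forall x \exists y Rxy — i.e. seriality.
F1: fails — world c has no successor.
F2: fails — world w2 has no successor.
F3: fails — world v has no successor.
F4: condition met.
Valid on: F4.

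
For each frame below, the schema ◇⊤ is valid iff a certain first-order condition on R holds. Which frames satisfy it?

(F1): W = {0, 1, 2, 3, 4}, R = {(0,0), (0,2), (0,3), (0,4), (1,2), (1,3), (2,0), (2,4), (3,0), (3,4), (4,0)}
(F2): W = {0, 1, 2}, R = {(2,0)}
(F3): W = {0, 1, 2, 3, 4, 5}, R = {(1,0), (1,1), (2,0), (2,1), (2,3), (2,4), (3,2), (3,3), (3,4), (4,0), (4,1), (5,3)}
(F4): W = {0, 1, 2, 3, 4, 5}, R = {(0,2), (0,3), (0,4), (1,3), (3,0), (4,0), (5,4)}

Frame correspondent (Sahlqvist): ∀x ∃y Rxy — i.e. seriality.
(F1): condition met.
(F2): fails — world 0 has no successor.
(F3): fails — world 0 has no successor.
(F4): fails — world 2 has no successor.

(F1)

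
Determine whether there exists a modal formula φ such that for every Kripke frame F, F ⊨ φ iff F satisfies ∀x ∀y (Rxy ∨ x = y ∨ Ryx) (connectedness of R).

Not modally definable

Any modally definable frame class is closed under disjoint unions.
Take 2 disjoint single-world reflexive frames: each is trivially connected, but their disjoint union has 2 worlds with no edge between distinct components, so it is not connected.
So the class is not modally definable.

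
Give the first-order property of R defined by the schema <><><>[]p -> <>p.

This is a Sahlqvist (Geach-type) schema ◇^3□^1p → □^0◇^1p.
Minimal-valuation argument: fix x; take any y with xR^3y and any z with xR^0z. Set V(p) to the set of worlds R-reachable from y in exactly 1 step. Then □^1p holds at y, so the antecedent holds at x; validity forces ◇^1p at z, giving a w with zR^1w and yR^1w.
First-order correspondent: forall x forall y (x R^3 y -> exists w (yRw & xRw)).

forall x forall y (x R^3 y -> exists w (yRw & xRw))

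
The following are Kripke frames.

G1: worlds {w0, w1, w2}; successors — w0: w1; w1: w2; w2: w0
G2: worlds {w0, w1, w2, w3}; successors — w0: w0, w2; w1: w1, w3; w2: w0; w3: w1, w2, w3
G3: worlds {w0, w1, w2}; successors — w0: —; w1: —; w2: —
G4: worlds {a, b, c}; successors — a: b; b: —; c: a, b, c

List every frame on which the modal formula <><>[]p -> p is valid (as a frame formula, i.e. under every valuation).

G1, G3

This is the axiom for a generalized confluence (Geach) condition; its first-order frame correspondent is forall x forall y (x R^2 y -> exists w (yRw & x = w)).
G1: ✓.
G2: fails — w1R²w2 but no w with w2Rw and w1=w.
G3: ✓.
G4: fails — cR²a but no w with aRw and c=w.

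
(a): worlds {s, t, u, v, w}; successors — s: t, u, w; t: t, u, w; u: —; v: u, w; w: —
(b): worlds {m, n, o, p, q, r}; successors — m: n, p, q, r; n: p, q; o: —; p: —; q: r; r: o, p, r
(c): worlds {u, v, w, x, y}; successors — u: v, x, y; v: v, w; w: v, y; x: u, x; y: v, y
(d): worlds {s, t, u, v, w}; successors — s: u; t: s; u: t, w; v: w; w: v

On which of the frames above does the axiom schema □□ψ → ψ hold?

(c)

This is the axiom for a generalized confluence (Geach) condition; its first-order frame correspondent is ∀x ∃w (xR²w ∧ x = w).
(a): fails — at s but no w* with sR²w* and s=w*.
(b): fails — at m but no w with mR²w and m=w.
(c): ✓.
(d): fails — at s but no w* with sR²w* and s=w*.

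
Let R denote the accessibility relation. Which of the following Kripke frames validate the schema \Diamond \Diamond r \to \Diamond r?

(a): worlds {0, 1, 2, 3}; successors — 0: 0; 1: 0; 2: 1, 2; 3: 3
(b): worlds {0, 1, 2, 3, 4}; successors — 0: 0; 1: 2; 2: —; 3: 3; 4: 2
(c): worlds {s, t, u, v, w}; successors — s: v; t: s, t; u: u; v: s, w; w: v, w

Frame correspondent (Sahlqvist): \forall x \forall y \forall z (Rxy \wedge Ryz \to Rxz) — i.e. transitivity.
(a): fails — R21 and R10 but not R20.
(b): condition met.
(c): fails — Rvw and Rwv but not Rvv.

(b)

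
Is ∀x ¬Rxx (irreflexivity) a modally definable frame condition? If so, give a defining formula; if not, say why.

If a class were modally definable it would be closed under surjective bounded morphisms (Goldblatt–Thomason).
The 5-cycle (worlds 0,1,2,3,4 with 0→1→2→3→4→0) is irreflexive, and the map sending every world to a single reflexive point • is a surjective bounded morphism (forth: every edge maps to (•,•); back: every world has a successor). So any modal formula valid on the 5-cycle is also valid on the reflexive point, which is not irreflexive.
So no modal formula (or set of formulas) defines exactly the irreflexive frames.

Not modally definable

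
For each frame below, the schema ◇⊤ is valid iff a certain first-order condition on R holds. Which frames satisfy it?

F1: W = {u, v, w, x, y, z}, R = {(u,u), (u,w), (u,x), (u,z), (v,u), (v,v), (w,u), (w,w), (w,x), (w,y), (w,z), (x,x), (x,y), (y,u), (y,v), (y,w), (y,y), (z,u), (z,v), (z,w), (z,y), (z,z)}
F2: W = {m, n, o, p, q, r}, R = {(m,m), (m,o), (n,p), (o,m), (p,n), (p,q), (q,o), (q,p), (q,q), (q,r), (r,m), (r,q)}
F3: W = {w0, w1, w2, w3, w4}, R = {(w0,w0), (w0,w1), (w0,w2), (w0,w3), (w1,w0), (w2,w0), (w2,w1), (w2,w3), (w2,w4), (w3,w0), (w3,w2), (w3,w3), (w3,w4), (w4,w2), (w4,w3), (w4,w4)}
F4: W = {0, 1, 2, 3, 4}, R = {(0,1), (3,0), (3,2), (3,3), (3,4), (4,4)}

Frame correspondent (Sahlqvist): ∀x ∃y Rxy — i.e. seriality.
F1: holds.
F2: holds.
F3: holds.
F4: fails — world 1 has no successor.

F1, F2, F3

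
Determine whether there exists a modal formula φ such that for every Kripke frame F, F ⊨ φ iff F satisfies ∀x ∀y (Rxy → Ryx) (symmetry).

Yes, by q → □◇q

Yes: it is symmetry, defined by the B schema q → □◇q.
Suppose q→□◇q is valid. Take Rxy and set V(q)={x}. Then q at x, so □◇q at x, so ◇q at y, so some z with Ryz has q; z=x, i.e. Ryx.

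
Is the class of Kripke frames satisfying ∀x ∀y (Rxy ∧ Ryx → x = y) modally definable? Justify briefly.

Not definable by any modal formula

Modal frame validity is preserved under surjective bounded morphisms.
The 8-cycle (worlds a,b,c,d,e,f,g,h with a→b→c→d→e→f→g→h→a) is antisymmetric. Sending even-indexed worlds to s and odd-indexed worlds to t is a surjective bounded morphism onto the two-world frame with s↔t, which is not antisymmetric.
Hence antisymmetry is not modally definable.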